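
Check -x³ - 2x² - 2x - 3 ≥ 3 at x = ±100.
x = 100: LHS = -100³ - 2·100² - 2·100 - 3 = -1020203; -1020203 ≥ 3 — FAILS
x = -100: LHS = -(-100)³ - 2·(-100)² - 2·(-100) - 3 = 980197; 980197 ≥ 3 — holds

Answer: Partially: fails for x = 100, holds for x = -100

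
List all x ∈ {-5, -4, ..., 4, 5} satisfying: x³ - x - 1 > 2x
Holds for: {-1, 2, 3, 4, 5}
Fails for: {-5, -4, -3, -2, 0, 1}

Answer: {-1, 2, 3, 4, 5}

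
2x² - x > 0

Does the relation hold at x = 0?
x = 0: LHS = 2·0² - 0 = 0; 0 > 0 — FAILS

The relation fails at x = 0, so x = 0 is a counterexample.

Answer: No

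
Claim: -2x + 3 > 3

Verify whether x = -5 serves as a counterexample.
Substitute x = -5 into the relation:
x = -5: LHS = -2·(-5) + 3 = 13; 13 > 3 — holds

The claim holds here, so x = -5 is not a counterexample. (A counterexample exists elsewhere, e.g. x = 0.)

Answer: No, x = -5 is not a counterexample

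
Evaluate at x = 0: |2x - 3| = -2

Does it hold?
x = 0: LHS = |2·0 - 3| = |-3| = 3; 3 = -2 — FAILS

The relation fails at x = 0, so x = 0 is a counterexample.

Answer: No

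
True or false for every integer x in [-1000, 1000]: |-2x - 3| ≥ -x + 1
The claim fails at x = -1:
x = -1: LHS = |-2·(-1) - 3| = |-1| = 1, RHS = -(-1) + 1 = 2; 1 ≥ 2 — FAILS

Because a single integer refutes it, the statement is false.

Answer: False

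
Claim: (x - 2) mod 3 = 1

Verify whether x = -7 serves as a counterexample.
Substitute x = -7 into the relation:
x = -7: LHS = ((-7) - 2) mod 3 = (-9) mod 3 = 0; 0 = 1 — FAILS

Since the claim fails at x = -7, this value is a counterexample.

Answer: Yes, x = -7 is a counterexample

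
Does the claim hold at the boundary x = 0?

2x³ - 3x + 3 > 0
x = 0: LHS = 2·0³ - 3·0 + 3 = 3; 3 > 0 — holds

The relation is satisfied at x = 0.

Answer: Yes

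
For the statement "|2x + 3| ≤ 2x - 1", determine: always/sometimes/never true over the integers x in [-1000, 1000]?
Over all integers in [-1000, 1000], LHS − RHS is smallest at x = 0, where it equals 4:
x = 0: LHS = |2·0 + 3| = |3| = 3, RHS = 2·0 - 1 = -1; 3 ≤ -1 — FAILS
At the ends of the range:
x = -1000: LHS = |2·(-1000) + 3| = |-1997| = 1997, RHS = 2·(-1000) - 1 = -2001; 1997 ≤ -2001 — FAILS
x = 1000: LHS = |2·1000 + 3| = |2003| = 2003, RHS = 2·1000 - 1 = 1999; 2003 ≤ 1999 — FAILS
Hence LHS − RHS is never zero or negative, i.e. LHS > RHS throughout, so the claimed relation (≤) fails for every integer in [-1000, 1000].

No integer in the range satisfies it.

Answer: Never true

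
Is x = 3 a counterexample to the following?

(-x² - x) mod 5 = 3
Substitute x = 3 into the relation:
x = 3: LHS = (-3² - 3) mod 5 = (-12) mod 5 = 3; 3 = 3 — holds

The claim holds here, so x = 3 is not a counterexample. (A counterexample exists elsewhere, e.g. x = 0.)

Answer: No, x = 3 is not a counterexample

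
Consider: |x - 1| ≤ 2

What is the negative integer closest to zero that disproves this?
Testing negative integers from -1 downward:
x = -1: LHS = |(-1) - 1| = |-2| = 2; 2 ≤ 2 — holds
x = -2: LHS = |(-2) - 1| = |-3| = 3; 3 ≤ 2 — FAILS  ← closest negative counterexample to 0

Answer: x = -2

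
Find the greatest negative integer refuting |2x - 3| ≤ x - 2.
Testing negative integers from -1 downward:
x = -1: LHS = |2·(-1) - 3| = |-5| = 5, RHS = (-1) - 2 = -3; 5 ≤ -3 — FAILS  ← closest negative counterexample to 0

Answer: x = -1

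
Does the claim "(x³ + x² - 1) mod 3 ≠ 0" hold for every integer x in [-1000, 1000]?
For a polynomial with integer coefficients, its value mod 3 depends only on x mod 3, so it suffices to check one representative of each residue class, x = 0, 1, 2:
x = 0: LHS = (0³ + 0² - 1) mod 3 = (-1) mod 3 = 2; 2 ≠ 0 — holds
x = 1: LHS = (1³ + 1² - 1) mod 3 = 1 mod 3 = 1; 1 ≠ 0 — holds
x = 2: LHS = (2³ + 2² - 1) mod 3 = 11 mod 3 = 2; 2 ≠ 0 — holds
The relation holds in every residue class, so the relation holds for every integer in [-1000, 1000].

No counterexample exists.

Answer: True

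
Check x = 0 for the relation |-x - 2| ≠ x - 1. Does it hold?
x = 0: LHS = |-0 - 2| = |-2| = 2, RHS = 0 - 1 = -1; 2 ≠ -1 — holds

The relation is satisfied at x = 0.

Answer: Yes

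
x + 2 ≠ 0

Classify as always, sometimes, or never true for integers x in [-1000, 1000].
Holds at x = 0: LHS = 0 + 2 = 2; 2 ≠ 0 — holds
Fails at x = -2: LHS = (-2) + 2 = 0; 0 ≠ 0 — FAILS
It is satisfied by some integers in the range but not all.

Answer: Sometimes true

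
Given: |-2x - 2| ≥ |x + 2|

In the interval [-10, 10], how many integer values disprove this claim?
Counterexamples in [-10, 10]: {-1}.

Counting them gives 1 values.

Answer: 1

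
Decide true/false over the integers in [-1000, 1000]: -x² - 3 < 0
Over all integers in [-1000, 1000], LHS − RHS is largest at x = 0, where it equals -3:
x = 0: LHS = -0² - 3 = -3; -3 < 0 — holds
At the ends of the range:
x = -1000: LHS = -(-1000)² - 3 = -1000003; -1000003 < 0 — holds
x = 1000: LHS = -1000² - 3 = -1000003; -1000003 < 0 — holds
Hence LHS − RHS is never zero or positive, i.e. LHS < RHS throughout, so the relation holds for every integer in [-1000, 1000].

No counterexample exists.

Answer: True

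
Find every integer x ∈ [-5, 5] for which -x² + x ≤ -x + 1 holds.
Over all integers in [-5, 5], LHS − RHS is largest at x = 1, where it equals 0:
x = 1: LHS = -1² + 1 = 0, RHS = -1 + 1 = 0; 0 ≤ 0 — holds
At the ends of the range:
x = -5: LHS = -(-5)² + (-5) = -30, RHS = -(-5) + 1 = 6; -30 ≤ 6 — holds
x = 5: LHS = -5² + 5 = -20, RHS = -5 + 1 = -4; -20 ≤ -4 — holds
Hence LHS − RHS is never positive, i.e. LHS ≤ RHS throughout, so the relation holds for every integer in [-5, 5].

Answer: All integers in [-5, 5]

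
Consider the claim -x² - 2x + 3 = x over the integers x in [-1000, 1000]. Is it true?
The claim fails at x = 0:
x = 0: LHS = -0² - 2·0 + 3 = 3; 3 = 0 — FAILS

Because a single integer refutes it, the statement is false.

Answer: False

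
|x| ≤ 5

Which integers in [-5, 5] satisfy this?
Over all integers in [-5, 5], LHS − RHS is largest at x = 5, where it equals 0:
x = 5: LHS = |5| = 5; 5 ≤ 5 — holds
At the ends of the range:
x = -5: LHS = |-5| = 5; 5 ≤ 5 — holds
Hence LHS − RHS is never positive, i.e. LHS ≤ RHS throughout, so the relation holds for every integer in [-5, 5].

Answer: All integers in [-5, 5]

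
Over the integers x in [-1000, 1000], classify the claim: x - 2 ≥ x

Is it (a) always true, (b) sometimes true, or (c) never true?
Over all integers in [-1000, 1000], LHS − RHS is largest at x = 0, where it equals -2:
x = 0: LHS = 0 - 2 = -2; -2 ≥ 0 — FAILS
At the ends of the range:
x = -1000: LHS = (-1000) - 2 = -1002; -1002 ≥ -1000 — FAILS
x = 1000: LHS = 1000 - 2 = 998; 998 ≥ 1000 — FAILS
Hence LHS − RHS is never zero or positive, i.e. LHS < RHS throughout, so the claimed relation (≥) fails for every integer in [-1000, 1000].

No integer in the range satisfies it.

Answer: Never true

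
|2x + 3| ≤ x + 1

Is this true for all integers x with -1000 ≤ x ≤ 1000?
The claim fails at x = 0:
x = 0: LHS = |2·0 + 3| = |3| = 3, RHS = 0 + 1 = 1; 3 ≤ 1 — FAILS

Because a single integer refutes it, the statement is false.

Answer: False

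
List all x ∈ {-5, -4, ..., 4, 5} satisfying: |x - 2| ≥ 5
Holds for: {-5, -4, -3}
Fails for: {-2, -1, 0, 1, 2, 3, 4, 5}

Answer: {-5, -4, -3}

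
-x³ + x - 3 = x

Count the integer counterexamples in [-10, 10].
Counterexamples in [-10, 10]: {-10, -9, -8, -7, -6, -5, -4, -3, -2, -1, 0, 1, 2, 3, 4, 5, 6, 7, 8, 9, 10}.

Counting them gives 21 values.

Answer: 21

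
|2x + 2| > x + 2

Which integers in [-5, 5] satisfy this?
Holds for: {-5, -4, -3, -2, 1, 2, 3, 4, 5}
Fails for: {-1, 0}

Answer: {-5, -4, -3, -2, 1, 2, 3, 4, 5}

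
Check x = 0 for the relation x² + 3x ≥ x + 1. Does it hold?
x = 0: LHS = 0² + 3·0 = 0, RHS = 0 + 1 = 1; 0 ≥ 1 — FAILS

The relation fails at x = 0, so x = 0 is a counterexample.

Answer: No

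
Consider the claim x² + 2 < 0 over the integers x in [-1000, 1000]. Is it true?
The claim fails at x = 0:
x = 0: LHS = 0² + 2 = 2; 2 < 0 — FAILS

Because a single integer refutes it, the statement is false.

Answer: False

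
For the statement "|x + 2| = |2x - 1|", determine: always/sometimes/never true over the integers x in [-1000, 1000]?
Holds at x = 3: LHS = |3 + 2| = |5| = 5, RHS = |2·3 - 1| = |5| = 5; 5 = 5 — holds
Fails at x = 0: LHS = |0 + 2| = |2| = 2, RHS = |2·0 - 1| = |-1| = 1; 2 = 1 — FAILS
It is satisfied by some integers in the range but not all.

Answer: Sometimes true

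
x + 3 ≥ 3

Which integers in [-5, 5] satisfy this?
Holds for: {0, 1, 2, 3, 4, 5}
Fails for: {-5, -4, -3, -2, -1}

Answer: {0, 1, 2, 3, 4, 5}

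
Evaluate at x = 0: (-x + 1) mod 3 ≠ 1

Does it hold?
x = 0: LHS = (-0 + 1) mod 3 = 1 mod 3 = 1; 1 ≠ 1 — FAILS

The relation fails at x = 0, so x = 0 is a counterexample.

Answer: No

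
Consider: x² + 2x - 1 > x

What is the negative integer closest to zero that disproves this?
Testing negative integers from -1 downward:
x = -1: LHS = (-1)² + 2·(-1) - 1 = -2; -2 > -1 — FAILS  ← closest negative counterexample to 0

Answer: x = -1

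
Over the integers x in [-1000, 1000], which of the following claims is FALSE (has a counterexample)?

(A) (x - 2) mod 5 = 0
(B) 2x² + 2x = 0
(A) x = 0: LHS = (0 - 2) mod 5 = (-2) mod 5 = 3; 3 = 0 — FAILS
(B) x = 1: LHS = 2·1² + 2·1 = 4; 4 = 0 — FAILS

Answer: Both A and B are false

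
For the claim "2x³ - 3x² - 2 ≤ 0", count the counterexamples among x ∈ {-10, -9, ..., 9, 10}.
Counterexamples in [-10, 10]: {2, 3, 4, 5, 6, 7, 8, 9, 10}.

Counting them gives 9 values.

Answer: 9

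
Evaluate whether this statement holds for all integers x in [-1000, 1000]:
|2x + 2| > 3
The claim fails at x = 0:
x = 0: LHS = |2·0 + 2| = |2| = 2; 2 > 3 — FAILS

Because a single integer refutes it, the statement is false.

Answer: False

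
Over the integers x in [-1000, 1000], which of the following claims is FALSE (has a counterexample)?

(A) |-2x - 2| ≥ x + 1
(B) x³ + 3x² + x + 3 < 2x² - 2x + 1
(A) Over all integers in [-1000, 1000], LHS − RHS is smallest at x = -1, where it equals 0:
x = -1: LHS = |-2·(-1) - 2| = |0| = 0, RHS = (-1) + 1 = 0; 0 ≥ 0 — holds
At the ends of the range:
x = -1000: LHS = |-2·(-1000) - 2| = |1998| = 1998, RHS = (-1000) + 1 = -999; 1998 ≥ -999 — holds
x = 1000: LHS = |-2·1000 - 2| = |-2002| = 2002, RHS = 1000 + 1 = 1001; 2002 ≥ 1001 — holds
Hence LHS − RHS is never negative, i.e. LHS ≥ RHS throughout, so the relation holds for every integer in [-1000, 1000].

(B) x = 0: LHS = 0³ + 3·0² + 0 + 3 = 3, RHS = 2·0² - 2·0 + 1 = 1; 3 < 1 — FAILS

Only (B) has a counterexample.

Answer: B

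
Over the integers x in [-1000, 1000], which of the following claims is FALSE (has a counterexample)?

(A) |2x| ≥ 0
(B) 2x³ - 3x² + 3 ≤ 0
(A) An absolute value is never negative, so the left side is ≥ 0 for every x, while the right side is 0. Tightest case in [-1000, 1000] is x = 0:
x = 0: LHS = |2·0| = |0| = 0; 0 ≥ 0 — holds
Hence LHS − RHS is never negative, i.e. LHS ≥ RHS throughout, so the relation holds for every integer in [-1000, 1000].

(B) x = 0: LHS = 2·0³ - 3·0² + 3 = 3; 3 ≤ 0 — FAILS

Only (B) has a counterexample.

Answer: B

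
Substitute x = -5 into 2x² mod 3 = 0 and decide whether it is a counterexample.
Substitute x = -5 into the relation:
x = -5: LHS = (2·(-5)²) mod 3 = 50 mod 3 = 2; 2 = 0 — FAILS

Since the claim fails at x = -5, this value is a counterexample.

Answer: Yes, x = -5 is a counterexample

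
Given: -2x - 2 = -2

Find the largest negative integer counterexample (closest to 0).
Testing negative integers from -1 downward:
x = -1: LHS = -2·(-1) - 2 = 0; 0 = -2 — FAILS  ← closest negative counterexample to 0

Answer: x = -1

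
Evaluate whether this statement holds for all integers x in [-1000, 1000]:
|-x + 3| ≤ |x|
The claim fails at x = 0:
x = 0: LHS = |-0 + 3| = |3| = 3, RHS = |0| = 0; 3 ≤ 0 — FAILS

Because a single integer refutes it, the statement is false.

Answer: False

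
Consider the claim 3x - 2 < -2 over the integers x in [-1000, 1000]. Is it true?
The claim fails at x = 0:
x = 0: LHS = 3·0 - 2 = -2; -2 < -2 — FAILS

Because a single integer refutes it, the statement is false.

Answer: False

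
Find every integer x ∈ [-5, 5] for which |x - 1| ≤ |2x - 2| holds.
Over all integers in [-5, 5], LHS − RHS is largest at x = 1, where it equals 0:
x = 1: LHS = |1 - 1| = |0| = 0, RHS = |2·1 - 2| = |0| = 0; 0 ≤ 0 — holds
At the ends of the range:
x = -5: LHS = |(-5) - 1| = |-6| = 6, RHS = |2·(-5) - 2| = |-12| = 12; 6 ≤ 12 — holds
x = 5: LHS = |5 - 1| = |4| = 4, RHS = |2·5 - 2| = |8| = 8; 4 ≤ 8 — holds
Hence LHS − RHS is never positive, i.e. LHS ≤ RHS throughout, so the relation holds for every integer in [-5, 5].

Answer: All integers in [-5, 5]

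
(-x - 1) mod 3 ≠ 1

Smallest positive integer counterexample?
Testing positive integers:
x = 1: LHS = (-1 - 1) mod 3 = (-2) mod 3 = 1; 1 ≠ 1 — FAILS  ← smallest positive counterexample

Answer: x = 1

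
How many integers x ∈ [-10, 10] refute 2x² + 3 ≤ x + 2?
Counterexamples in [-10, 10]: {-10, -9, -8, -7, -6, -5, -4, -3, -2, -1, 0, 1, 2, 3, 4, 5, 6, 7, 8, 9, 10}.

Counting them gives 21 values.

Answer: 21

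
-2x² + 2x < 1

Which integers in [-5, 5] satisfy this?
Over all integers in [-5, 5], LHS − RHS is largest at x = 0, where it equals -1:
x = 0: LHS = -2·0² + 2·0 = 0; 0 < 1 — holds
At the ends of the range:
x = -5: LHS = -2·(-5)² + 2·(-5) = -60; -60 < 1 — holds
x = 5: LHS = -2·5² + 2·5 = -40; -40 < 1 — holds
Hence LHS − RHS is never zero or positive, i.e. LHS < RHS throughout, so the relation holds for every integer in [-5, 5].

Answer: All integers in [-5, 5]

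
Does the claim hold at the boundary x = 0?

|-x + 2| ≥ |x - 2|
x = 0: LHS = |-0 + 2| = |2| = 2, RHS = |0 - 2| = |-2| = 2; 2 ≥ 2 — holds

The relation is satisfied at x = 0.

Answer: Yes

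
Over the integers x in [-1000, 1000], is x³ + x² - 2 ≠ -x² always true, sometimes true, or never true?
Track d = LHS − RHS over the integers in [-1000, 1000]. Equality would need d = 0, but d changes sign only between consecutive integers, jumping over 0:
x = 0: LHS = 0³ + 0² - 2 = -2, RHS = -0² = 0; -2 ≠ 0 — holds  (d = -2)
x = 1: LHS = 1³ + 1² - 2 = 0, RHS = -1² = -1; 0 ≠ -1 — holds  (d = 1)
Away from these crossings d keeps a constant sign, and checking every integer in [-1000, 1000] confirms d ≠ 0 throughout. Hence the two sides are never equal, so the relation holds for every integer in [-1000, 1000].

No counterexample exists.

Answer: Always true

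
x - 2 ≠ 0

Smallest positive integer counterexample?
Testing positive integers:
x = 1: LHS = 1 - 2 = -1; -1 ≠ 0 — holds
x = 2: LHS = 2 - 2 = 0; 0 ≠ 0 — FAILS  ← smallest positive counterexample

Answer: x = 2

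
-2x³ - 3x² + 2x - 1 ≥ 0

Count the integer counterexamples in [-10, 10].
Counterexamples in [-10, 10]: {-2, -1, 0, 1, 2, 3, 4, 5, 6, 7, 8, 9, 10}.

Counting them gives 13 values.

Answer: 13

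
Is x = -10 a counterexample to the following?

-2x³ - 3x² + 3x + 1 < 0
Substitute x = -10 into the relation:
x = -10: LHS = -2·(-10)³ - 3·(-10)² + 3·(-10) + 1 = 1671; 1671 < 0 — FAILS

Since the claim fails at x = -10, this value is a counterexample.

Answer: Yes, x = -10 is a counterexample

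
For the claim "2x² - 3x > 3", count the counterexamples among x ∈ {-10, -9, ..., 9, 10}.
Counterexamples in [-10, 10]: {0, 1, 2}.

Counting them gives 3 values.

Answer: 3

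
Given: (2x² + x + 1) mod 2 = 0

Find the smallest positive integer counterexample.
Testing positive integers:
x = 1: LHS = (2·1² + 1 + 1) mod 2 = 4 mod 2 = 0; 0 = 0 — holds
x = 2: LHS = (2·2² + 2 + 1) mod 2 = 11 mod 2 = 1; 1 = 0 — FAILS  ← smallest positive counterexample

Answer: x = 2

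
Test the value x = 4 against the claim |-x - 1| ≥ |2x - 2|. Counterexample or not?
Substitute x = 4 into the relation:
x = 4: LHS = |-4 - 1| = |-5| = 5, RHS = |2·4 - 2| = |6| = 6; 5 ≥ 6 — FAILS

Since the claim fails at x = 4, this value is a counterexample.

Answer: Yes, x = 4 is a counterexample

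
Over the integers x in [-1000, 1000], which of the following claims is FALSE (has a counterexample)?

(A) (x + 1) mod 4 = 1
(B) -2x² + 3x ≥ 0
(A) x = 1: LHS = (1 + 1) mod 4 = 2 mod 4 = 2; 2 = 1 — FAILS
(B) x = -1: LHS = -2·(-1)² + 3·(-1) = -5; -5 ≥ 0 — FAILS

Answer: Both A and B are false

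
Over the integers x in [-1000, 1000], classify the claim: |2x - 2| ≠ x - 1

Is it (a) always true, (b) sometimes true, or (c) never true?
Holds at x = 0: LHS = |2·0 - 2| = |-2| = 2, RHS = 0 - 1 = -1; 2 ≠ -1 — holds
Fails at x = 1: LHS = |2·1 - 2| = |0| = 0, RHS = 1 - 1 = 0; 0 ≠ 0 — FAILS
It is satisfied by some integers in the range but not all.

Answer: Sometimes true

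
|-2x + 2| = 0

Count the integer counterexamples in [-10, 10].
Counterexamples in [-10, 10]: {-10, -9, -8, -7, -6, -5, -4, -3, -2, -1, 0, 2, 3, 4, 5, 6, 7, 8, 9, 10}.

Counting them gives 20 values.

Answer: 20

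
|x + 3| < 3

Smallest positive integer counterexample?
Testing positive integers:
x = 1: LHS = |1 + 3| = |4| = 4; 4 < 3 — FAILS  ← smallest positive counterexample

Answer: x = 1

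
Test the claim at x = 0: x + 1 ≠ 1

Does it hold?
x = 0: LHS = 0 + 1 = 1; 1 ≠ 1 — FAILS

The relation fails at x = 0, so x = 0 is a counterexample.

Answer: No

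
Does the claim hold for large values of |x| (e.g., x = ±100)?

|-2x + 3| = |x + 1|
x = 100: LHS = |-2·100 + 3| = |-197| = 197, RHS = |100 + 1| = |101| = 101; 197 = 101 — FAILS
x = -100: LHS = |-2·(-100) + 3| = |203| = 203, RHS = |(-100) + 1| = |-99| = 99; 203 = 99 — FAILS

Answer: No, fails for both x = 100 and x = -100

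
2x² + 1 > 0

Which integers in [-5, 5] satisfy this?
Over all integers in [-5, 5], LHS − RHS is smallest at x = 0, where it equals 1:
x = 0: LHS = 2·0² + 1 = 1; 1 > 0 — holds
At the ends of the range:
x = -5: LHS = 2·(-5)² + 1 = 51; 51 > 0 — holds
x = 5: LHS = 2·5² + 1 = 51; 51 > 0 — holds
Hence LHS − RHS is never zero or negative, i.e. LHS > RHS throughout, so the relation holds for every integer in [-5, 5].

Answer: All integers in [-5, 5]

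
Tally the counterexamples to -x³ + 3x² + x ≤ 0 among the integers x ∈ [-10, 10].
Counterexamples in [-10, 10]: {-10, -9, -8, -7, -6, -5, -4, -3, -2, -1, 1, 2, 3}.

Counting them gives 13 values.

Answer: 13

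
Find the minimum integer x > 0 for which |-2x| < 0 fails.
Testing positive integers:
x = 1: LHS = |-2·1| = |-2| = 2; 2 < 0 — FAILS  ← smallest positive counterexample

Answer: x = 1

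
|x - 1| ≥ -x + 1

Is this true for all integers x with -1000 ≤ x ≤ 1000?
Over all integers in [-1000, 1000], LHS − RHS is smallest at x = 0, where it equals 0:
x = 0: LHS = |0 - 1| = |-1| = 1, RHS = -0 + 1 = 1; 1 ≥ 1 — holds
At the ends of the range:
x = -1000: LHS = |(-1000) - 1| = |-1001| = 1001, RHS = -(-1000) + 1 = 1001; 1001 ≥ 1001 — holds
x = 1000: LHS = |1000 - 1| = |999| = 999, RHS = -1000 + 1 = -999; 999 ≥ -999 — holds
Hence LHS − RHS is never negative, i.e. LHS ≥ RHS throughout, so the relation holds for every integer in [-1000, 1000].

No counterexample exists.

Answer: True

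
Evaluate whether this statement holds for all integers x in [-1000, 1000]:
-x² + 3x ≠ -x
The claim fails at x = 0:
x = 0: LHS = -0² + 3·0 = 0, RHS = -0 = 0; 0 ≠ 0 — FAILS

Because a single integer refutes it, the statement is false.

Answer: False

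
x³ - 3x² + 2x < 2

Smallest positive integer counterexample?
Testing positive integers:
x = 1: LHS = 1³ - 3·1² + 2·1 = 0; 0 < 2 — holds
x = 2: LHS = 2³ - 3·2² + 2·2 = 0; 0 < 2 — holds
x = 3: LHS = 3³ - 3·3² + 2·3 = 6; 6 < 2 — FAILS  ← smallest positive counterexample

Answer: x = 3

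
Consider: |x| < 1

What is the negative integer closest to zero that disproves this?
Testing negative integers from -1 downward:
x = -1: LHS = |-1| = 1; 1 < 1 — FAILS  ← closest negative counterexample to 0

Answer: x = -1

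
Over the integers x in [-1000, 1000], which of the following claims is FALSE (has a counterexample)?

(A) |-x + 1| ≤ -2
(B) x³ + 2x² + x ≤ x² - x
(A) x = 0: LHS = |-0 + 1| = |1| = 1; 1 ≤ -2 — FAILS
(B) x = 1: LHS = 1³ + 2·1² + 1 = 4, RHS = 1² - 1 = 0; 4 ≤ 0 — FAILS

Answer: Both A and B are false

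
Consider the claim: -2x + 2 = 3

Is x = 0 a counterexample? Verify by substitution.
Substitute x = 0 into the relation:
x = 0: LHS = -2·0 + 2 = 2; 2 = 3 — FAILS

Since the claim fails at x = 0, this value is a counterexample.

Answer: Yes, x = 0 is a counterexample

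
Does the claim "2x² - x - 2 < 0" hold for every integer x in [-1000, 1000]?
The claim fails at x = -1:
x = -1: LHS = 2·(-1)² - (-1) - 2 = 1; 1 < 0 — FAILS

Because a single integer refutes it, the statement is false.

Answer: False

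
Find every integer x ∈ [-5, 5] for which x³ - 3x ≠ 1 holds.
Track d = LHS − RHS over the integers in [-5, 5]. Equality would need d = 0, but d changes sign only between consecutive integers, jumping over 0:
x = -2: LHS = (-2)³ - 3·(-2) = -2; -2 ≠ 1 — holds  (d = -3)
x = -1: LHS = (-1)³ - 3·(-1) = 2; 2 ≠ 1 — holds  (d = 1)
x = -1: LHS = (-1)³ - 3·(-1) = 2; 2 ≠ 1 — holds  (d = 1)
x = 0: LHS = 0³ - 3·0 = 0; 0 ≠ 1 — holds  (d = -1)
x = 1: LHS = 1³ - 3·1 = -2; -2 ≠ 1 — holds  (d = -3)
x = 2: LHS = 2³ - 3·2 = 2; 2 ≠ 1 — holds  (d = 1)
Away from these crossings d keeps a constant sign, and checking every integer in [-5, 5] confirms d ≠ 0 throughout. Hence the two sides are never equal, so the relation holds for every integer in [-5, 5].

Answer: All integers in [-5, 5]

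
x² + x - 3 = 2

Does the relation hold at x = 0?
x = 0: LHS = 0² + 0 - 3 = -3; -3 = 2 — FAILS

The relation fails at x = 0, so x = 0 is a counterexample.

Answer: No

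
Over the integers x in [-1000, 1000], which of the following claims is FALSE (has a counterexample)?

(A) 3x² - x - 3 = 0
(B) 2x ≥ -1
(A) x = 0: LHS = 3·0² - 0 - 3 = -3; -3 = 0 — FAILS
(B) x = -1: LHS = 2·(-1) = -2; -2 ≥ -1 — FAILS

Answer: Both A and B are false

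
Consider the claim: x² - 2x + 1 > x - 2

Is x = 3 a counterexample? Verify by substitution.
Substitute x = 3 into the relation:
x = 3: LHS = 3² - 2·3 + 1 = 4, RHS = 3 - 2 = 1; 4 > 1 — holds

The relation holds at x = 3, so it is not a counterexample.

Answer: No, x = 3 is not a counterexample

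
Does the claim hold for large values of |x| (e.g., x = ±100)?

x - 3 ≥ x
x = 100: LHS = 100 - 3 = 97; 97 ≥ 100 — FAILS
x = -100: LHS = (-100) - 3 = -103; -103 ≥ -100 — FAILS

Answer: No, fails for both x = 100 and x = -100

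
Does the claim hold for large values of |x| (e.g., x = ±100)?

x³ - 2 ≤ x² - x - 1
x = 100: LHS = 100³ - 2 = 999998, RHS = 100² - 100 - 1 = 9899; 999998 ≤ 9899 — FAILS
x = -100: LHS = (-100)³ - 2 = -1000002, RHS = (-100)² - (-100) - 1 = 10099; -1000002 ≤ 10099 — holds

Answer: Partially: fails for x = 100, holds for x = -100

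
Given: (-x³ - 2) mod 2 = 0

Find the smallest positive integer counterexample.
Testing positive integers:
x = 1: LHS = (-1³ - 2) mod 2 = (-3) mod 2 = 1; 1 = 0 — FAILS  ← smallest positive counterexample

Answer: x = 1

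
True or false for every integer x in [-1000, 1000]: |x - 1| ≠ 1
The claim fails at x = 0:
x = 0: LHS = |0 - 1| = |-1| = 1; 1 ≠ 1 — FAILS

Because a single integer refutes it, the statement is false.

Answer: False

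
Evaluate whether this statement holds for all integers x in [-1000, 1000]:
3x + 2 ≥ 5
The claim fails at x = 0:
x = 0: LHS = 3·0 + 2 = 2; 2 ≥ 5 — FAILS

Because a single integer refutes it, the statement is false.

Answer: False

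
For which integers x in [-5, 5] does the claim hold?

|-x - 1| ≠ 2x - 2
Holds for: {-5, -4, -3, -2, -1, 0, 1, 2, 4, 5}
Fails for: {3}

Answer: {-5, -4, -3, -2, -1, 0, 1, 2, 4, 5}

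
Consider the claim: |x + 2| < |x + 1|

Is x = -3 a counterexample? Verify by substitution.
Substitute x = -3 into the relation:
x = -3: LHS = |(-3) + 2| = |-1| = 1, RHS = |(-3) + 1| = |-2| = 2; 1 < 2 — holds

The claim holds here, so x = -3 is not a counterexample. (A counterexample exists elsewhere, e.g. x = 0.)

Answer: No, x = -3 is not a counterexample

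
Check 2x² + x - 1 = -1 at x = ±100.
x = 100: LHS = 2·100² + 100 - 1 = 20099; 20099 = -1 — FAILS
x = -100: LHS = 2·(-100)² + (-100) - 1 = 19899; 19899 = -1 — FAILS

Answer: No, fails for both x = 100 and x = -100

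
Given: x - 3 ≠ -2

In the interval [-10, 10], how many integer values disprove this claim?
Counterexamples in [-10, 10]: {1}.

Counting them gives 1 values.

Answer: 1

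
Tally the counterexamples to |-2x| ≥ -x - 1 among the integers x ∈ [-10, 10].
Over all integers in [-10, 10], LHS − RHS is smallest at x = 0, where it equals 1:
x = 0: LHS = |-2·0| = |0| = 0, RHS = -0 - 1 = -1; 0 ≥ -1 — holds
At the ends of the range:
x = -10: LHS = |-2·(-10)| = |20| = 20, RHS = -(-10) - 1 = 9; 20 ≥ 9 — holds
x = 10: LHS = |-2·10| = |-20| = 20, RHS = -10 - 1 = -11; 20 ≥ -11 — holds
Hence LHS − RHS is never negative, i.e. LHS ≥ RHS throughout, so the relation holds for every integer in [-10, 10].

No counterexample appears in that range.

Answer: 0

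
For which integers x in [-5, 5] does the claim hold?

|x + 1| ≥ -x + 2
Holds for: {1, 2, 3, 4, 5}
Fails for: {-5, -4, -3, -2, -1, 0}

Answer: {1, 2, 3, 4, 5}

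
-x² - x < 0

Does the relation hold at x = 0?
x = 0: LHS = -0² - 0 = 0; 0 < 0 — FAILS

The relation fails at x = 0, so x = 0 is a counterexample.

Answer: No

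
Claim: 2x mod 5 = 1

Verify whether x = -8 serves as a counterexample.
Substitute x = -8 into the relation:
x = -8: LHS = (2·(-8)) mod 5 = (-16) mod 5 = 4; 4 = 1 — FAILS

Since the claim fails at x = -8, this value is a counterexample.

Answer: Yes, x = -8 is a counterexample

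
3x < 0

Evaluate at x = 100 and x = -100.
x = 100: LHS = 3·100 = 300; 300 < 0 — FAILS
x = -100: LHS = 3·(-100) = -300; -300 < 0 — holds

Answer: Partially: fails for x = 100, holds for x = -100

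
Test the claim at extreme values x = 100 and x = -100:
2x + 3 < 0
x = 100: LHS = 2·100 + 3 = 203; 203 < 0 — FAILS
x = -100: LHS = 2·(-100) + 3 = -197; -197 < 0 — holds

Answer: Partially: fails for x = 100, holds for x = -100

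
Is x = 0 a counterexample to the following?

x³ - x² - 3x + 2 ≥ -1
Substitute x = 0 into the relation:
x = 0: LHS = 0³ - 0² - 3·0 + 2 = 2; 2 ≥ -1 — holds

The claim holds here, so x = 0 is not a counterexample. (A counterexample exists elsewhere, e.g. x = -2.)

Answer: No, x = 0 is not a counterexample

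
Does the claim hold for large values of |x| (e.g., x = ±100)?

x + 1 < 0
x = 100: LHS = 100 + 1 = 101; 101 < 0 — FAILS
x = -100: LHS = (-100) + 1 = -99; -99 < 0 — holds

Answer: Partially: fails for x = 100, holds for x = -100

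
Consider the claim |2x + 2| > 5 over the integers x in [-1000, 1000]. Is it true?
The claim fails at x = 0:
x = 0: LHS = |2·0 + 2| = |2| = 2; 2 > 5 — FAILS

Because a single integer refutes it, the statement is false.

Answer: False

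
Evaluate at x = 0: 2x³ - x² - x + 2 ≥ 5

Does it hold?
x = 0: LHS = 2·0³ - 0² - 0 + 2 = 2; 2 ≥ 5 — FAILS

The relation fails at x = 0, so x = 0 is a counterexample.

Answer: No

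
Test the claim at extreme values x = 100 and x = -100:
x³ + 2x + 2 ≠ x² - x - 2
x = 100: LHS = 100³ + 2·100 + 2 = 1000202, RHS = 100² - 100 - 2 = 9898; 1000202 ≠ 9898 — holds
x = -100: LHS = (-100)³ + 2·(-100) + 2 = -1000198, RHS = (-100)² - (-100) - 2 = 10098; -1000198 ≠ 10098 — holds

Answer: Yes, holds for both x = 100 and x = -100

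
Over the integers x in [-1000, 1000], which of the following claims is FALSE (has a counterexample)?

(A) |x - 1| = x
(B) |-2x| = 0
(A) x = 0: LHS = |0 - 1| = |-1| = 1; 1 = 0 — FAILS
(B) x = 1: LHS = |-2·1| = |-2| = 2; 2 = 0 — FAILS

Answer: Both A and B are false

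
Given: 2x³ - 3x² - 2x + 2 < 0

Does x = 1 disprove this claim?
Substitute x = 1 into the relation:
x = 1: LHS = 2·1³ - 3·1² - 2·1 + 2 = -1; -1 < 0 — holds

The claim holds here, so x = 1 is not a counterexample. (A counterexample exists elsewhere, e.g. x = 0.)

Answer: No, x = 1 is not a counterexample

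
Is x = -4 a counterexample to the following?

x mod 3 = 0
Substitute x = -4 into the relation:
x = -4: LHS = (-4) mod 3 = 2; 2 = 0 — FAILS

Since the claim fails at x = -4, this value is a counterexample.

Answer: Yes, x = -4 is a counterexample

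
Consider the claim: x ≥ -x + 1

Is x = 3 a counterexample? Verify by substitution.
Substitute x = 3 into the relation:
x = 3: RHS = -3 + 1 = -2; 3 ≥ -2 — holds

The claim holds here, so x = 3 is not a counterexample. (A counterexample exists elsewhere, e.g. x = 0.)

Answer: No, x = 3 is not a counterexample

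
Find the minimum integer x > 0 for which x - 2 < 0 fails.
Testing positive integers:
x = 1: LHS = 1 - 2 = -1; -1 < 0 — holds
x = 2: LHS = 2 - 2 = 0; 0 < 0 — FAILS  ← smallest positive counterexample

Answer: x = 2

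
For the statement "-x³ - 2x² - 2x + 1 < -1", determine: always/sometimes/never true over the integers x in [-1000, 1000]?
Holds at x = 1: LHS = -1³ - 2·1² - 2·1 + 1 = -4; -4 < -1 — holds
Fails at x = 0: LHS = -0³ - 2·0² - 2·0 + 1 = 1; 1 < -1 — FAILS
It is satisfied by some integers in the range but not all.

Answer: Sometimes true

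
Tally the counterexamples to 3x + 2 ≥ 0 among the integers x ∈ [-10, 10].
Counterexamples in [-10, 10]: {-10, -9, -8, -7, -6, -5, -4, -3, -2, -1}.

Counting them gives 10 values.

Answer: 10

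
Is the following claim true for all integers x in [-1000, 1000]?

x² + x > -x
The claim fails at x = 0:
x = 0: LHS = 0² + 0 = 0, RHS = -0 = 0; 0 > 0 — FAILS

Because a single integer refutes it, the statement is false.

Answer: False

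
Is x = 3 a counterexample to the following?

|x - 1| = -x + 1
Substitute x = 3 into the relation:
x = 3: LHS = |3 - 1| = |2| = 2, RHS = -3 + 1 = -2; 2 = -2 — FAILS

Since the claim fails at x = 3, this value is a counterexample.

Answer: Yes, x = 3 is a counterexample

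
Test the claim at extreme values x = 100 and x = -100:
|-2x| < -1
x = 100: LHS = |-2·100| = |-200| = 200; 200 < -1 — FAILS
x = -100: LHS = |-2·(-100)| = |200| = 200; 200 < -1 — FAILS

Answer: No, fails for both x = 100 and x = -100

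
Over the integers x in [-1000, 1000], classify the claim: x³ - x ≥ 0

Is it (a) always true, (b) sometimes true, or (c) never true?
Holds at x = 0: LHS = 0³ - 0 = 0; 0 ≥ 0 — holds
Fails at x = -2: LHS = (-2)³ - (-2) = -6; -6 ≥ 0 — FAILS
It is satisfied by some integers in the range but not all.

Answer: Sometimes true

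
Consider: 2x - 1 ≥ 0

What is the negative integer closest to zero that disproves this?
Testing negative integers from -1 downward:
x = -1: LHS = 2·(-1) - 1 = -3; -3 ≥ 0 — FAILS  ← closest negative counterexample to 0

Answer: x = -1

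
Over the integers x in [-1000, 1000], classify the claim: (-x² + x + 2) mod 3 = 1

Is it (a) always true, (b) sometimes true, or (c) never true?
For a polynomial with integer coefficients, its value mod 3 depends only on x mod 3, so it suffices to check one representative of each residue class, x = 0, 1, 2:
x = 0: LHS = (-0² + 0 + 2) mod 3 = 2 mod 3 = 2; 2 = 1 — FAILS
x = 1: LHS = (-1² + 1 + 2) mod 3 = 2 mod 3 = 2; 2 = 1 — FAILS
x = 2: LHS = (-2² + 2 + 2) mod 3 = 0 mod 3 = 0; 0 = 1 — FAILS
The relation fails in every residue class, so the claimed relation (=) fails for every integer in [-1000, 1000].

No integer in the range satisfies it.

Answer: Never true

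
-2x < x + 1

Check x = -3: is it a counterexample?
Substitute x = -3 into the relation:
x = -3: LHS = -2·(-3) = 6, RHS = (-3) + 1 = -2; 6 < -2 — FAILS

Since the claim fails at x = -3, this value is a counterexample.

Answer: Yes, x = -3 is a counterexample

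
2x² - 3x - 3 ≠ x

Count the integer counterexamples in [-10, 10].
Track d = LHS − RHS over the integers in [-10, 10]. Equality would need d = 0, but d changes sign only between consecutive integers, jumping over 0:
x = -1: LHS = 2·(-1)² - 3·(-1) - 3 = 2; 2 ≠ -1 — holds  (d = 3)
x = 0: LHS = 2·0² - 3·0 - 3 = -3; -3 ≠ 0 — holds  (d = -3)
x = 2: LHS = 2·2² - 3·2 - 3 = -1; -1 ≠ 2 — holds  (d = -3)
x = 3: LHS = 2·3² - 3·3 - 3 = 6; 6 ≠ 3 — holds  (d = 3)
Away from these crossings d keeps a constant sign, and checking every integer in [-10, 10] confirms d ≠ 0 throughout. Hence the two sides are never equal, so the relation holds for every integer in [-10, 10].

No counterexample appears in that range.

Answer: 0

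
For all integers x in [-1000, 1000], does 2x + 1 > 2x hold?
Over all integers in [-1000, 1000], LHS − RHS is smallest at x = 0, where it equals 1:
x = 0: LHS = 2·0 + 1 = 1, RHS = 2·0 = 0; 1 > 0 — holds
At the ends of the range:
x = -1000: LHS = 2·(-1000) + 1 = -1999, RHS = 2·(-1000) = -2000; -1999 > -2000 — holds
x = 1000: LHS = 2·1000 + 1 = 2001, RHS = 2·1000 = 2000; 2001 > 2000 — holds
Hence LHS − RHS is never zero or negative, i.e. LHS > RHS throughout, so the relation holds for every integer in [-1000, 1000].

No counterexample exists.

Answer: True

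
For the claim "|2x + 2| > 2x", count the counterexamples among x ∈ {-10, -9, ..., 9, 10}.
Over all integers in [-10, 10], LHS − RHS is smallest at x = 0, where it equals 2:
x = 0: LHS = |2·0 + 2| = |2| = 2, RHS = 2·0 = 0; 2 > 0 — holds
At the ends of the range:
x = -10: LHS = |2·(-10) + 2| = |-18| = 18, RHS = 2·(-10) = -20; 18 > -20 — holds
x = 10: LHS = |2·10 + 2| = |22| = 22, RHS = 2·10 = 20; 22 > 20 — holds
Hence LHS − RHS is never zero or negative, i.e. LHS > RHS throughout, so the relation holds for every integer in [-10, 10].

No counterexample appears in that range.

Answer: 0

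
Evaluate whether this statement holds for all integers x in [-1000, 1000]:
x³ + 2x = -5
The claim fails at x = 0:
x = 0: LHS = 0³ + 2·0 = 0; 0 = -5 — FAILS

Because a single integer refutes it, the statement is false.

Answer: False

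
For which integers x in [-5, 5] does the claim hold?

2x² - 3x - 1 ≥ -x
Holds for: {-5, -4, -3, -2, -1, 2, 3, 4, 5}
Fails for: {0, 1}

Answer: {-5, -4, -3, -2, -1, 2, 3, 4, 5}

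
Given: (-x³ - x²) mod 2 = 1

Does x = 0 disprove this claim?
Substitute x = 0 into the relation:
x = 0: LHS = (-0³ - 0²) mod 2 = 0 mod 2 = 0; 0 = 1 — FAILS

Since the claim fails at x = 0, this value is a counterexample.

Answer: Yes, x = 0 is a counterexample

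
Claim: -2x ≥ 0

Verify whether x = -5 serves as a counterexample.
Substitute x = -5 into the relation:
x = -5: LHS = -2·(-5) = 10; 10 ≥ 0 — holds

The claim holds here, so x = -5 is not a counterexample. (A counterexample exists elsewhere, e.g. x = 1.)

Answer: No, x = -5 is not a counterexample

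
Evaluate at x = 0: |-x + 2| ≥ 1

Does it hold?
x = 0: LHS = |-0 + 2| = |2| = 2; 2 ≥ 1 — holds

The relation is satisfied at x = 0.

Answer: Yes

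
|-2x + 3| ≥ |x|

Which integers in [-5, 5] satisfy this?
Holds for: {-5, -4, -3, -2, -1, 0, 1, 3, 4, 5}
Fails for: {2}

Answer: {-5, -4, -3, -2, -1, 0, 1, 3, 4, 5}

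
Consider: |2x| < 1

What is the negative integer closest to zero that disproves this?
Testing negative integers from -1 downward:
x = -1: LHS = |2·(-1)| = |-2| = 2; 2 < 1 — FAILS  ← closest negative counterexample to 0

Answer: x = -1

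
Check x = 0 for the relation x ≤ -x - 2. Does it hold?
x = 0: RHS = -0 - 2 = -2; 0 ≤ -2 — FAILS

The relation fails at x = 0, so x = 0 is a counterexample.

Answer: No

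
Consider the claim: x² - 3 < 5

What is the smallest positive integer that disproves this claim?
Testing positive integers:
x = 1: LHS = 1² - 3 = -2; -2 < 5 — holds
x = 2: LHS = 2² - 3 = 1; 1 < 5 — holds
x = 3: LHS = 3² - 3 = 6; 6 < 5 — FAILS  ← smallest positive counterexample

Answer: x = 3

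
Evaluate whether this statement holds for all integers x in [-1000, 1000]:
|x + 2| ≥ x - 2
Over all integers in [-1000, 1000], LHS − RHS is smallest at x = 0, where it equals 4:
x = 0: LHS = |0 + 2| = |2| = 2, RHS = 0 - 2 = -2; 2 ≥ -2 — holds
At the ends of the range:
x = -1000: LHS = |(-1000) + 2| = |-998| = 998, RHS = (-1000) - 2 = -1002; 998 ≥ -1002 — holds
x = 1000: LHS = |1000 + 2| = |1002| = 1002, RHS = 1000 - 2 = 998; 1002 ≥ 998 — holds
Hence LHS − RHS is never negative, i.e. LHS ≥ RHS throughout, so the relation holds for every integer in [-1000, 1000].

No counterexample exists.

Answer: True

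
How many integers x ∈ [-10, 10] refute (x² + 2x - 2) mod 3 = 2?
Counterexamples in [-10, 10]: {-10, -9, -8, -7, -6, -5, -4, -3, -2, -1, 0, 1, 2, 3, 4, 5, 6, 7, 8, 9, 10}.

Counting them gives 21 values.

Answer: 21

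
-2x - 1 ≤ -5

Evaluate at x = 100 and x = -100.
x = 100: LHS = -2·100 - 1 = -201; -201 ≤ -5 — holds
x = -100: LHS = -2·(-100) - 1 = 199; 199 ≤ -5 — FAILS

Answer: Partially: holds for x = 100, fails for x = -100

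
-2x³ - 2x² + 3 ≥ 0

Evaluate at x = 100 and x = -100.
x = 100: LHS = -2·100³ - 2·100² + 3 = -2019997; -2019997 ≥ 0 — FAILS
x = -100: LHS = -2·(-100)³ - 2·(-100)² + 3 = 1980003; 1980003 ≥ 0 — holds

Answer: Partially: fails for x = 100, holds for x = -100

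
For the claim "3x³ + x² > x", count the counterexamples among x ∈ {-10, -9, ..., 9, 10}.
Counterexamples in [-10, 10]: {-10, -9, -8, -7, -6, -5, -4, -3, -2, -1, 0}.

Counting them gives 11 values.

Answer: 11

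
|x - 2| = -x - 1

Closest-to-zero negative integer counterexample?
Testing negative integers from -1 downward:
x = -1: LHS = |(-1) - 2| = |-3| = 3, RHS = -(-1) - 1 = 0; 3 = 0 — FAILS  ← closest negative counterexample to 0

Answer: x = -1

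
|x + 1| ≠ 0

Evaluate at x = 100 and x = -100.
x = 100: LHS = |100 + 1| = |101| = 101; 101 ≠ 0 — holds
x = -100: LHS = |(-100) + 1| = |-99| = 99; 99 ≠ 0 — holds

Answer: Yes, holds for both x = 100 and x = -100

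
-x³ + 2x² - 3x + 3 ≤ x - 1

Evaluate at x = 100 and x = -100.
x = 100: LHS = -100³ + 2·100² - 3·100 + 3 = -980297, RHS = 100 - 1 = 99; -980297 ≤ 99 — holds
x = -100: LHS = -(-100)³ + 2·(-100)² - 3·(-100) + 3 = 1020303, RHS = (-100) - 1 = -101; 1020303 ≤ -101 — FAILS

Answer: Partially: holds for x = 100, fails for x = -100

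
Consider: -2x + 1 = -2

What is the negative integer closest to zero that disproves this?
Testing negative integers from -1 downward:
x = -1: LHS = -2·(-1) + 1 = 3; 3 = -2 — FAILS  ← closest negative counterexample to 0

Answer: x = -1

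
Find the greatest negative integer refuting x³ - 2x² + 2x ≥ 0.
Testing negative integers from -1 downward:
x = -1: LHS = (-1)³ - 2·(-1)² + 2·(-1) = -5; -5 ≥ 0 — FAILS  ← closest negative counterexample to 0

Answer: x = -1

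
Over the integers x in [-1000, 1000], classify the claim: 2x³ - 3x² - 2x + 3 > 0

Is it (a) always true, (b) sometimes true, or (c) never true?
Holds at x = 0: LHS = 2·0³ - 3·0² - 2·0 + 3 = 3; 3 > 0 — holds
Fails at x = 1: LHS = 2·1³ - 3·1² - 2·1 + 3 = 0; 0 > 0 — FAILS
It is satisfied by some integers in the range but not all.

Answer: Sometimes true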